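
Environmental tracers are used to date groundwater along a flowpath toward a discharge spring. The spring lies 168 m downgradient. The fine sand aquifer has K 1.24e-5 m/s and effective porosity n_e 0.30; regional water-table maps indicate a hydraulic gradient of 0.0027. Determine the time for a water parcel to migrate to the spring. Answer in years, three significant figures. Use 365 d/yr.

K = 1.24e-5 m/s × 86400 s/d = 1.071 m/d
Darcy flux q = K·i = 1.071 × 0.0027 = 0.002893 m/d
Average linear velocity = 0.002893 / 0.30 = 0.009642 m/d
t = L / v = 168 / 0.009642 = 17420 d
   = 17420 / 365 = 47.7 yr

47.7 years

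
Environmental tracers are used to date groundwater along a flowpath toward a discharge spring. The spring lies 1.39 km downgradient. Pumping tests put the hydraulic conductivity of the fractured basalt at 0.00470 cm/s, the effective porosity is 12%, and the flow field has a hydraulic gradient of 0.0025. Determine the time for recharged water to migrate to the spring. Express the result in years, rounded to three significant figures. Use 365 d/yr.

45.0 years

K = 0.00470 cm/s × 864 = 4.061 m/d
q = Ki = 4.061 × 0.0025 = 0.01015 m/d
Seepage velocity v = q / n = 0.01015 / 0.12 = 0.08460 m/d
L = 1.39 km = 1390 m
t = L / v = 1390 / 0.08460 = 16430 d
   = 16430 / 365 = 45.0 yr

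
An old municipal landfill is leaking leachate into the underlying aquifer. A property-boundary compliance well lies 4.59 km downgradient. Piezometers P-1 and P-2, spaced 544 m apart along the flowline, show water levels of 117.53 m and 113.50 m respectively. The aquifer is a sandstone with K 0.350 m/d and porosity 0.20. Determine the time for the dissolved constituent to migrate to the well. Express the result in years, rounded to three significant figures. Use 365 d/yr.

Hydraulic gradient i = (117.53 − 113.50) / 544 = 4.03 / 544 = 0.007408
Specific discharge q = 0.350 × 0.007408 = 0.002593 m/d
v = Ki/n = 0.350·0.007408/0.20 = 0.01296 m/d
L = 4.59 km = 4590 m
t = L / v = 4590 / 0.01296 = 354100 d
   = 354100 / 365 = 970 yr

970 years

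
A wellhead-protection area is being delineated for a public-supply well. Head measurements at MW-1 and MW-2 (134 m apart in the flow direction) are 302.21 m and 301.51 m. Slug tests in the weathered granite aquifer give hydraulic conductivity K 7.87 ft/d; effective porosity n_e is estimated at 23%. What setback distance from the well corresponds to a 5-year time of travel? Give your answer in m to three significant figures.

Hydraulic gradient i = (302.21 − 301.51) / 134 = 0.70 / 134 = 0.005224
K = 7.87 ft/d × 0.3048 = 2.399 m/d
q = Ki = 2.399 × 0.005224 = 0.01253 m/d
Seepage velocity v = q / n = 0.01253 / 0.23 = 0.05448 m/d
T = 5 yr × 365 = 1825 d
L = v × T = 0.05448 × 1825 = 99.43 m

99.4 m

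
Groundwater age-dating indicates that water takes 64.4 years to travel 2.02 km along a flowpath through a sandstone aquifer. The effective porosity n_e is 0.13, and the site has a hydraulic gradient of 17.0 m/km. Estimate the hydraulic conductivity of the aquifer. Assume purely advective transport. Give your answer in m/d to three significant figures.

t = 64.4 years = 23510 d
L = 2.02 km = 2020 m
v = L / t = 2020 / 23510 = 0.08594 m/d
K = v · n / i = 0.08594 × 0.13 / 0.017 = 0.657 m/d

0.657 m/d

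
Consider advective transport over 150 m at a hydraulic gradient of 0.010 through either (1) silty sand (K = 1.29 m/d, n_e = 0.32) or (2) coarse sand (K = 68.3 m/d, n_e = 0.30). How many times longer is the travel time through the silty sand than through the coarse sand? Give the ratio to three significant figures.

56.5

Unit 1 (silty sand): v = 1.29×0.010/0.32 = 0.04031 m/d, t = 150/0.04031 = 3721 d
Unit 2 (coarse sand): v = 68.3×0.010/0.30 = 2.277 m/d, t = 150/2.277 = 65.89 d
t(silty sand) / t(coarse sand) = 3721/65.89 = 56.5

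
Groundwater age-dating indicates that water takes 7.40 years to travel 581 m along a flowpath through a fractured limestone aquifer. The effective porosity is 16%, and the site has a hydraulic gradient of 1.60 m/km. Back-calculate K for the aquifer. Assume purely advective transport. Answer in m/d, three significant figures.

21.5 m/d

t = 7.40 years = 2701 d
v = L / t = 581 / 2701 = 0.2151 m/d
K = v · n / i = 0.2151 × 0.16 / 0.0016 = 21.5 m/d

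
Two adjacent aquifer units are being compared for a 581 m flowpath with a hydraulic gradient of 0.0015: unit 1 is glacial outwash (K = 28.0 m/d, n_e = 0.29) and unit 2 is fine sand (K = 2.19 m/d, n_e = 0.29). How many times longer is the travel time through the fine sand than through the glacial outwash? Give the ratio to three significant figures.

12.8

Unit 1 (glacial outwash): v = 28.0×0.0015/0.29 = 0.1448 m/d, t = 581/0.1448 = 4012 d
Unit 2 (fine sand): v = 2.19×0.0015/0.29 = 0.01133 m/d, t = 581/0.01133 = 51290 d
t(fine sand) / t(glacial outwash) = 51290/4012 = 12.8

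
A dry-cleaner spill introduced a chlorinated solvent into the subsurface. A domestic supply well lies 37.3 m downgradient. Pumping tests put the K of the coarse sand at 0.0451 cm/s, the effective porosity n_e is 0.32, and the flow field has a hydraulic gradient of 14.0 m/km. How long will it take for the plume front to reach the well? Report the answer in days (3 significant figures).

K = 0.0451 cm/s × 864 = 38.97 m/d
Darcy flux q = K·i = 38.97 × 0.014 = 0.5455 m/d
v = Ki/n = 38.97·0.014/0.32 = 1.705 m/d
t = L / v = 37.3 / 1.705 = 21.88 d

21.9 days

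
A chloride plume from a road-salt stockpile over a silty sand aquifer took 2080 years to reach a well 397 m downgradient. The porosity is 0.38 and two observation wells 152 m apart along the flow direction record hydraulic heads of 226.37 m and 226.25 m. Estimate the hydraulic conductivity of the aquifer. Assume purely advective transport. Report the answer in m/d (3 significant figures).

0.252 m/d

Hydraulic gradient i = (226.37 − 226.25) / 152 = 0.12 / 152 = 7.895e-4
t = 2080 years = 759200 d
v = L / t = 397 / 759200 = 5.229e-4 m/d
K = v · n / i = 5.229e-4 × 0.38 / 7.895e-4 = 0.252 m/d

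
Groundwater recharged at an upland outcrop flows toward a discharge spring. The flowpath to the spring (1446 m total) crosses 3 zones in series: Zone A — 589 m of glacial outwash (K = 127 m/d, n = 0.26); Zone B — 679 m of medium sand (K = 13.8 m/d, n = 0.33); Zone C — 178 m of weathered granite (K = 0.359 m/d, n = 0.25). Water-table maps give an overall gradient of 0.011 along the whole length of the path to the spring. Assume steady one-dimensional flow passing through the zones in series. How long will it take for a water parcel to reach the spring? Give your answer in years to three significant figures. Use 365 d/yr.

Continuity: the same q passes through each zone, so ΔH = q·Σ(L_j/K_j) — the zones act as resistances in series.
Σ(L/K) = 589/127 + 679/13.8 + 178/0.359 = 4.638 + 49.20 + 495.8 = 549.7 d
K_eq = L_total / Σ(L/K) = 1446 / 549.7 = 2.631 m/d
q = K_eq · i = 2.631 × 0.011 = 0.02894 m/d (same in every zone)
Zone A: v = q/n = 0.02894/0.26 = 0.1113 m/d → t_A = 589/0.1113 = 5292 d
Zone B: v = q/n = 0.02894/0.33 = 0.08769 m/d → t_B = 679/0.08769 = 7743 d
Zone C: v = q/n = 0.02894/0.25 = 0.1158 m/d → t_C = 178/0.1158 = 1538 d
Total t = 5292 + 7743 + 1538 = 14570 d
   = 14570 / 365 = 39.9 yr

39.9 years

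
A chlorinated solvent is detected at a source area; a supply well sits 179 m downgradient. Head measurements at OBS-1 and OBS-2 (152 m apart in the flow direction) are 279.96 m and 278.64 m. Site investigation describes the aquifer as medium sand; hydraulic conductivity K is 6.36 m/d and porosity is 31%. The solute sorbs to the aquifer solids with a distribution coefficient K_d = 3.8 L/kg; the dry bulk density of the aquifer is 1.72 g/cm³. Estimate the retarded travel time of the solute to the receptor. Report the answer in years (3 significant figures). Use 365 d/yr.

Hydraulic gradient i = (279.96 − 278.64) / 152 = 1.32 / 152 = 0.008684
Specific discharge q = 6.36 × 0.008684 = 0.05523 m/d
Seepage velocity v = q / n = 0.05523 / 0.31 = 0.1782 m/d
Retardation R = 1 + ρ_b·K_d/n = 1 + 1.72×3.8/0.31 = 22.08
Contaminant velocity v_c = v/R = 0.1782/22.08 = 0.008068 m/d
t = L/v_c = 179/0.008068 = 22190 d
   = 22190/365 = 60.8 yr

60.8 years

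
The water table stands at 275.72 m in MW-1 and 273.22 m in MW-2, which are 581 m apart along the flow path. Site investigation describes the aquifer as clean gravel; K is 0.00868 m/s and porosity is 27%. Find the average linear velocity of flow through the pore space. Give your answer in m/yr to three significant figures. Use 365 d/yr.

4360 m/yr

Hydraulic gradient i = (275.72 − 273.22) / 581 = 2.50 / 581 = 0.004303
K = 0.00868 m/s × 86400 s/d = 750.0 m/d
q = Ki = 750.0 × 0.004303 = 3.227 m/d
v = Ki/n = 750.0·0.004303/0.27 = 11.95 m/d
   = 11.95 × 365 = 4360 m/yr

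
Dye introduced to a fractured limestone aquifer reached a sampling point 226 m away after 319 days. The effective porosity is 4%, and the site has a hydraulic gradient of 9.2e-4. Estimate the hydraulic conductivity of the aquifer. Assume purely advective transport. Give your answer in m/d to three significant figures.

30.8 m/d

v = L / t = 226 / 319 = 0.7085 m/d
K = v · n / i = 0.7085 × 0.04 / 9.2e-4 = 30.8 m/d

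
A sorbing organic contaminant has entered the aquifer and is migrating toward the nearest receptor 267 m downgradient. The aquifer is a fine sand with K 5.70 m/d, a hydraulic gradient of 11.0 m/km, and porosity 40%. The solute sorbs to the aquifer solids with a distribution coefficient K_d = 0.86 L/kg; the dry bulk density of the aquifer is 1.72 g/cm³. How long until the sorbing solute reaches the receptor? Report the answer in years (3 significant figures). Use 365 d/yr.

21.9 years

q = Ki = 5.70 × 0.011 = 0.06270 m/d
Seepage velocity v = q / n = 0.06270 / 0.40 = 0.1567 m/d
Retardation R = 1 + ρ_b·K_d/n = 1 + 1.72×0.86/0.40 = 4.698
Contaminant velocity v_c = v/R = 0.1567/4.698 = 0.03337 m/d
t = L/v_c = 267/0.03337 = 8002 d
   = 8002/365 = 21.9 yr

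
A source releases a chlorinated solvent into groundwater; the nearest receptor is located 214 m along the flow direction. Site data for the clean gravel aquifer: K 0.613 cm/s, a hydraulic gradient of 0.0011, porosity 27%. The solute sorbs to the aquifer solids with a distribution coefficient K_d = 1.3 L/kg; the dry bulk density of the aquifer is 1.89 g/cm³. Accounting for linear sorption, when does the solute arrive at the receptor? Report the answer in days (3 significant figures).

1000 days

K = 0.613 cm/s × 864 = 529.6 m/d
Specific discharge q = 529.6 × 0.0011 = 0.5826 m/d
v_s = q/n_e = 0.5826/0.27 = 2.158 m/d
Retardation R = 1 + ρ_b·K_d/n = 1 + 1.89×1.3/0.27 = 10.10
Contaminant velocity v_c = v/R = 2.158/10.10 = 0.2136 m/d
t = L/v_c = 214/0.2136 = 1002 d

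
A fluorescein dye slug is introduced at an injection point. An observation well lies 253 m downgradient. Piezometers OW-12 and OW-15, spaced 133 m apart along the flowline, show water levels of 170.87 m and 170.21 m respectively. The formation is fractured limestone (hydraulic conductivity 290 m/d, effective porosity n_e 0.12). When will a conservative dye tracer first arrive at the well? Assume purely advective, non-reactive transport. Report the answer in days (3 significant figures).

21.1 days

Hydraulic gradient i = (170.87 − 170.21) / 133 = 0.66 / 133 = 0.004962
Darcy flux q = K·i = 290 × 0.004962 = 1.439 m/d
Seepage velocity v = q / n = 1.439 / 0.12 = 11.99 m/d
t = L / v = 253 / 11.99 = 21.10 d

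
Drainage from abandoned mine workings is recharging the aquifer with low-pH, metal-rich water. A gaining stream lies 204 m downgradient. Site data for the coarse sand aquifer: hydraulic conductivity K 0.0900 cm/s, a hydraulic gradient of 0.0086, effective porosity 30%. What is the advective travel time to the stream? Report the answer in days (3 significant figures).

91.5 days

K = 0.0900 cm/s × 864 = 77.76 m/d
Specific discharge q = 77.76 × 0.0086 = 0.6687 m/d
Seepage velocity v = q / n = 0.6687 / 0.30 = 2.229 m/d
t = L / v = 204 / 2.229 = 91.52 d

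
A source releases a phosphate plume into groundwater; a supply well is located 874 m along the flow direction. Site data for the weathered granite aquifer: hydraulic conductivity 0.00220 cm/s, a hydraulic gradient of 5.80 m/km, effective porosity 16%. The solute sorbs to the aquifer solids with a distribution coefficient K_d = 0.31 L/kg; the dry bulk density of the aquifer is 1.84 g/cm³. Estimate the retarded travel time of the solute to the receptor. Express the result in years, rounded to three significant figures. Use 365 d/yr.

K = 0.00220 cm/s × 864 = 1.901 m/d
Specific discharge q = 1.901 × 0.0058 = 0.01102 m/d
v_s = q/n_e = 0.01102/0.16 = 0.06890 m/d
Retardation R = 1 + ρ_b·K_d/n = 1 + 1.84×0.31/0.16 = 4.565
Contaminant velocity v_c = v/R = 0.06890/4.565 = 0.01509 m/d
t = L/v_c = 874/0.01509 = 57900 d
   = 57900/365 = 159 yr

159 years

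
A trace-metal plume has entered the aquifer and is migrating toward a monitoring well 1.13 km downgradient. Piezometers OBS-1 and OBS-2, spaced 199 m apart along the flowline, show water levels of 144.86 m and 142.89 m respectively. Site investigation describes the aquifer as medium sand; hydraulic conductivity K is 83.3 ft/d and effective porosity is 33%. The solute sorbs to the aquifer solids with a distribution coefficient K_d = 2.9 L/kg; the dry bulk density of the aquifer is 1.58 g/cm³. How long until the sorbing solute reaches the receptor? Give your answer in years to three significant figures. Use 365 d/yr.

Hydraulic gradient i = (144.86 − 142.89) / 199 = 1.97 / 199 = 0.009899
K = 83.3 ft/d × 0.3048 = 25.39 m/d
Darcy flux q = K·i = 25.39 × 0.009899 = 0.2513 m/d
v = Ki/n = 25.39·0.009899/0.33 = 0.7617 m/d
Retardation R = 1 + ρ_b·K_d/n = 1 + 1.58×2.9/0.33 = 14.88
Contaminant velocity v_c = v/R = 0.7617/14.88 = 0.05117 m/d
L = 1.13 km = 1130 m
t = L/v_c = 1130/0.05117 = 22080 d
   = 22080/365 = 60.5 yr

60.5 years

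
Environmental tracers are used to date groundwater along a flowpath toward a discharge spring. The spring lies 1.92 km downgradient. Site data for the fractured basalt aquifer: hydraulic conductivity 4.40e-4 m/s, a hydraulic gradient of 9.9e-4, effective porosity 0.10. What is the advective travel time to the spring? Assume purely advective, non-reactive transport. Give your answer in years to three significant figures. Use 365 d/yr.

K = 4.40e-4 m/s × 86400 s/d = 38.02 m/d
q = Ki = 38.02 × 9.9e-4 = 0.03764 m/d
Average linear velocity = 0.03764 / 0.10 = 0.3764 m/d
L = 1.92 km = 1920 m
t = L / v = 1920 / 0.3764 = 5102 d
   = 5102 / 365 = 14.0 yr

14.0 years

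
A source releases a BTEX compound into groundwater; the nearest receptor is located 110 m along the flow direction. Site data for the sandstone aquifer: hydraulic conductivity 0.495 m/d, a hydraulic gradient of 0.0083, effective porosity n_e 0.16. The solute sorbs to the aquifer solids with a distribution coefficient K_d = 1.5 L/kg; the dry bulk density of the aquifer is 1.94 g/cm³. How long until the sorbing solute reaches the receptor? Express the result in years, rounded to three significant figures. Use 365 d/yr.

Darcy flux q = K·i = 0.495 × 0.0083 = 0.004109 m/d
Seepage velocity v = q / n = 0.004109 / 0.16 = 0.02568 m/d
Retardation R = 1 + ρ_b·K_d/n = 1 + 1.94×1.5/0.16 = 19.19
Contaminant velocity v_c = v/R = 0.02568/19.19 = 0.001338 m/d
t = L/v_c = 110/0.001338 = 82200 d
   = 82200/365 = 225 yr

225 years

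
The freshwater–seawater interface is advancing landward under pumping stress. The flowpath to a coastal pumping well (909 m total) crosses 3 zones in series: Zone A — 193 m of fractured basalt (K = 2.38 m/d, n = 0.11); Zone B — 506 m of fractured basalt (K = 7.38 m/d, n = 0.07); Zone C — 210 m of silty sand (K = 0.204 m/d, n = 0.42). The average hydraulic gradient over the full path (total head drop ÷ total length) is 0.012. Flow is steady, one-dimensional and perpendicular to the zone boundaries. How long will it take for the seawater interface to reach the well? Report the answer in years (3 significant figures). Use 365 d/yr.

42.9 years

For zones in series the flux q is common to all zones; the equivalent conductivity is the harmonic (thickness-weighted) mean, K_eq = L_total / Σ(L_j/K_j).
Σ(L/K) = 193/2.38 + 506/7.38 + 210/0.204 = 81.09 + 68.56 + 1029 = 1179 d
K_eq = L_total / Σ(L/K) = 909 / 1179 = 0.7709 m/d
q = K_eq · i = 0.7709 × 0.012 = 0.009251 m/d (same in every zone)
Zone A: v = q/n = 0.009251/0.11 = 0.08410 m/d → t_A = 193/0.08410 = 2295 d
Zone B: v = q/n = 0.009251/0.07 = 0.1322 m/d → t_B = 506/0.1322 = 3829 d
Zone C: v = q/n = 0.009251/0.42 = 0.02203 m/d → t_C = 210/0.02203 = 9534 d
Total t = 2295 + 3829 + 9534 = 15660 d
   = 15660 / 365 = 42.9 yr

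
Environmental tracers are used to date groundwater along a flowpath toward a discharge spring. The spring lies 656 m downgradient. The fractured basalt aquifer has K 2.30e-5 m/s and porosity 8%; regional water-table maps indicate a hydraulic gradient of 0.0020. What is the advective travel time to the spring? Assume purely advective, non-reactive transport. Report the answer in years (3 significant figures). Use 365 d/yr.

36.2 years

K = 2.30e-5 m/s × 86400 s/d = 1.987 m/d
q = Ki = 1.987 × 0.0020 = 0.003974 m/d
Average linear velocity = 0.003974 / 0.08 = 0.04968 m/d
t = L / v = 656 / 0.04968 = 13200 d
   = 13200 / 365 = 36.2 yr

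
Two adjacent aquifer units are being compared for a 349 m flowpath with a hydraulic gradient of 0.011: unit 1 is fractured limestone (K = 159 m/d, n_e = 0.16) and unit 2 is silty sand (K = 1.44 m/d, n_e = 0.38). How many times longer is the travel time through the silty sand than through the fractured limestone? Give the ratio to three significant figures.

262

Unit 1 (fractured limestone): v = 159×0.011/0.16 = 10.93 m/d, t = 349/10.93 = 31.93 d
Unit 2 (silty sand): v = 1.44×0.011/0.38 = 0.04168 m/d, t = 349/0.04168 = 8372 d
t(silty sand) / t(fractured limestone) = 8372/31.93 = 262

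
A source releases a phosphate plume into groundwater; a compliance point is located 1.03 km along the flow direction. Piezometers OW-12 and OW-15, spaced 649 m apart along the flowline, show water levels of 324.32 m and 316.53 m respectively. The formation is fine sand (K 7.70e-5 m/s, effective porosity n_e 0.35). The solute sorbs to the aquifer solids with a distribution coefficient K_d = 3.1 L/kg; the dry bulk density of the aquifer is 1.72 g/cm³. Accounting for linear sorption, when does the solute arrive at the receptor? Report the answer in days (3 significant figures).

Hydraulic gradient i = (324.32 − 316.53) / 649 = 7.79 / 649 = 0.01200
K = 7.70e-5 m/s × 86400 s/d = 6.653 m/d
q = Ki = 6.653 × 0.01200 = 0.07985 m/d
v = Ki/n = 6.653·0.01200/0.35 = 0.2282 m/d
Retardation R = 1 + ρ_b·K_d/n = 1 + 1.72×3.1/0.35 = 16.23
Contaminant velocity v_c = v/R = 0.2282/16.23 = 0.01405 m/d
L = 1.03 km = 1030 m
t = L/v_c = 1030/0.01405 = 73290 d

73300 days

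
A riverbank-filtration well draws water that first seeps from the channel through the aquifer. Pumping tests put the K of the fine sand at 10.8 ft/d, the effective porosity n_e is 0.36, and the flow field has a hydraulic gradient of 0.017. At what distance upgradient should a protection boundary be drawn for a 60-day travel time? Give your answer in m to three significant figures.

K = 10.8 ft/d × 0.3048 = 3.292 m/d
Specific discharge q = 3.292 × 0.017 = 0.05596 m/d
v = Ki/n = 3.292·0.017/0.36 = 0.1554 m/d
L = v × T = 0.1554 × 60 = 9.327 m

9.33 m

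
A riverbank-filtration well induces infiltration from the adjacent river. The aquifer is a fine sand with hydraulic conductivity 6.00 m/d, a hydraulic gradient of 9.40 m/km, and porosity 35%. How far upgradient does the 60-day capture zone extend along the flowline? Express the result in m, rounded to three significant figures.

q = Ki = 6.00 × 0.0094 = 0.05640 m/d
Average linear velocity = 0.05640 / 0.35 = 0.1611 m/d
L = v × T = 0.1611 × 60 = 9.669 m

9.67 m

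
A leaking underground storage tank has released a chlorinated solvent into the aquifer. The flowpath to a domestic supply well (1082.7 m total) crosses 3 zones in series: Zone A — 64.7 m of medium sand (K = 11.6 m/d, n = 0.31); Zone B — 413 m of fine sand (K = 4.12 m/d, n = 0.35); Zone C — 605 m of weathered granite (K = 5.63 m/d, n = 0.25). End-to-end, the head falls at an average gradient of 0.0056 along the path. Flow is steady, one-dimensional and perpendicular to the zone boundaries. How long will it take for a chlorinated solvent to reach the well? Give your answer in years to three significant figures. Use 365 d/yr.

Steady 1-D flow in series ⇒ the Darcy flux q is identical in every zone and the zone head losses add (resistances L/K in series).
Σ(L/K) = 64.7/11.6 + 413/4.12 + 605/5.63 = 5.578 + 100.2 + 107.5 = 213.3 d
K_eq = L_total / Σ(L/K) = 1082.7 / 213.3 = 5.076 m/d
q = K_eq · i = 5.076 × 0.0056 = 0.02843 m/d (same in every zone)
Zone A: v = q/n = 0.02843/0.31 = 0.09170 m/d → t_A = 64.7/0.09170 = 705.5 d
Zone B: v = q/n = 0.02843/0.35 = 0.08122 m/d → t_B = 413/0.08122 = 5085 d
Zone C: v = q/n = 0.02843/0.25 = 0.1137 m/d → t_C = 605/0.1137 = 5320 d
Total t = 705.5 + 5085 + 5320 = 11110 d
   = 11110 / 365 = 30.4 yr

30.4 years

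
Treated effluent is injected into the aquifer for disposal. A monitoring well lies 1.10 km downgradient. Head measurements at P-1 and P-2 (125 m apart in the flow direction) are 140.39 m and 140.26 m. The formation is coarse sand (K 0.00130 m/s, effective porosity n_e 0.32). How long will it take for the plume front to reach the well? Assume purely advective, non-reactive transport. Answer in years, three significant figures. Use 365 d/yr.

Hydraulic gradient i = (140.39 − 140.26) / 125 = 0.13 / 125 = 0.001040
K = 0.00130 m/s × 86400 s/d = 112.3 m/d
Specific discharge q = 112.3 × 0.001040 = 0.1168 m/d
Seepage velocity v = q / n = 0.1168 / 0.32 = 0.3650 m/d
L = 1.10 km = 1100 m
t = L / v = 1100 / 0.3650 = 3013 d
   = 3013 / 365 = 8.26 yr

8.26 years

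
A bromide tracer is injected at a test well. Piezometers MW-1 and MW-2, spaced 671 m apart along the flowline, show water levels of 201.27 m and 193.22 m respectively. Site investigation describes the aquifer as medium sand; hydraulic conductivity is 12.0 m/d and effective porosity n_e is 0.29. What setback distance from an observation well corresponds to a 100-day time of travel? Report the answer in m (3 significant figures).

49.6 m

Hydraulic gradient i = (201.27 − 193.22) / 671 = 8.05 / 671 = 0.01200
Specific discharge q = 12.0 × 0.01200 = 0.1440 m/d
Average linear velocity = 0.1440 / 0.29 = 0.4964 m/d
L = v × T = 0.4964 × 100 = 49.64 m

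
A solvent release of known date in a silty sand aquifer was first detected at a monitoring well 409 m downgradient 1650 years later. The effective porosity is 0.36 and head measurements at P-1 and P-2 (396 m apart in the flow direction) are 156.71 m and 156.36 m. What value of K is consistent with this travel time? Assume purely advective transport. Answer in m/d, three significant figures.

Hydraulic gradient i = (156.71 − 156.36) / 396 = 0.35 / 396 = 8.838e-4
t = 1650 years = 602300 d
v = L / t = 409 / 602300 = 6.791e-4 m/d
K = v · n / i = 6.791e-4 × 0.36 / 8.838e-4 = 0.277 m/d

0.277 m/d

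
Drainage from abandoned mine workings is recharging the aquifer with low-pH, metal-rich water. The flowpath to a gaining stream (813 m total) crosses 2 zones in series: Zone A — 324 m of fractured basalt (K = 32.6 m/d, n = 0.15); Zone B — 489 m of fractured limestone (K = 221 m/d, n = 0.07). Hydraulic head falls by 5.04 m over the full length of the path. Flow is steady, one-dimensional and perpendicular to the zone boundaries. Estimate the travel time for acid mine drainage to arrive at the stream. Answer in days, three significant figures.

Continuity: the same q passes through each zone, so ΔH = q·Σ(L_j/K_j) — the zones act as resistances in series.
Σ(L/K) = 324/32.6 + 489/221 = 9.939 + 2.213 = 12.15 d
q = ΔH / Σ(L/K) = 5.04 / 12.15 = 0.4148 m/d (same in every zone)
Zone A: v = q/n = 0.4148/0.15 = 2.765 m/d → t_A = 324/2.765 = 117.2 d
Zone B: v = q/n = 0.4148/0.07 = 5.925 m/d → t_B = 489/5.925 = 82.53 d
Total t = 117.2 + 82.53 = 199.7 d

200 days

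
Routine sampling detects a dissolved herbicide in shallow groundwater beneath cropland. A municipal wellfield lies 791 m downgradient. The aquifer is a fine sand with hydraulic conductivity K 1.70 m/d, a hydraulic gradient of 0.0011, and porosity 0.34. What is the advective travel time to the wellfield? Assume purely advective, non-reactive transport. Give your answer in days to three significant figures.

q = Ki = 1.70 × 0.0011 = 0.001870 m/d
v = Ki/n = 1.70·0.0011/0.34 = 0.005500 m/d
t = L / v = 791 / 0.005500 = 143800 d

144000 days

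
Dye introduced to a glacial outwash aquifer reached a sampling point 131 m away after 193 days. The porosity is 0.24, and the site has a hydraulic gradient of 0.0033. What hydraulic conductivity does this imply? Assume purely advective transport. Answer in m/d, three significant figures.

v = L / t = 131 / 193 = 0.6788 m/d
K = v · n / i = 0.6788 × 0.24 / 0.0033 = 49.4 m/d

49.4 m/d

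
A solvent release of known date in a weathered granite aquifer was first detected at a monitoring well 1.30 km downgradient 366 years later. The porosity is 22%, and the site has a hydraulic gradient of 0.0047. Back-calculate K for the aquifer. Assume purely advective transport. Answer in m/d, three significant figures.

t = 366 years = 133600 d
L = 1.30 km = 1300 m
v = L / t = 1300 / 133600 = 0.009731 m/d
K = v · n / i = 0.009731 × 0.22 / 0.0047 = 0.456 m/d

0.456 m/d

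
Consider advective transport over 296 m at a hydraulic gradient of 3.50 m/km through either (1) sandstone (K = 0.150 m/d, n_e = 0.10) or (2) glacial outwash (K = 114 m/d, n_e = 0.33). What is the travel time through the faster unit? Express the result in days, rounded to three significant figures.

Unit 1 (sandstone): v = 0.150×0.0035/0.10 = 0.005250 m/d, t = 296/0.005250 = 56380 d
Unit 2 (glacial outwash): v = 114×0.0035/0.33 = 1.209 m/d, t = 296/1.209 = 244.8 d
Faster unit: t = 245 d

245 days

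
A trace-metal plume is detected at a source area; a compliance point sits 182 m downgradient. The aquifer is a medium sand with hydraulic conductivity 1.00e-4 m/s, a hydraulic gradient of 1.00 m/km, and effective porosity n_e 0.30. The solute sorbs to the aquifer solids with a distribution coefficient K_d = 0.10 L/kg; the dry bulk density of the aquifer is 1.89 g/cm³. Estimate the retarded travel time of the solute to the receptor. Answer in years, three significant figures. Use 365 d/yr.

28.2 years

K = 1.00e-4 m/s × 86400 s/d = 8.640 m/d
Darcy flux q = K·i = 8.640 × 0.0010 = 0.008640 m/d
Seepage velocity v = q / n = 0.008640 / 0.30 = 0.02880 m/d
Retardation R = 1 + ρ_b·K_d/n = 1 + 1.89×0.10/0.30 = 1.630
Contaminant velocity v_c = v/R = 0.02880/1.630 = 0.01767 m/d
t = L/v_c = 182/0.01767 = 10300 d
   = 10300/365 = 28.2 yr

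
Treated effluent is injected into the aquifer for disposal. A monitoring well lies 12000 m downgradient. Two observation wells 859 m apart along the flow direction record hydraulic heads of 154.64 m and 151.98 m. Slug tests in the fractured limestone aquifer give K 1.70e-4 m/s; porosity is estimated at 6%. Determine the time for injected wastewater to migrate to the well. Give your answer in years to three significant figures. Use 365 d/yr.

Hydraulic gradient i = (154.64 − 151.98) / 859 = 2.66 / 859 = 0.003097
K = 1.70e-4 m/s × 86400 s/d = 14.69 m/d
Darcy flux q = K·i = 14.69 × 0.003097 = 0.04548 m/d
Seepage velocity v = q / n = 0.04548 / 0.06 = 0.7581 m/d
t = L / v = 12000 / 0.7581 = 15830 d
   = 15830 / 365 = 43.4 yr

43.4 years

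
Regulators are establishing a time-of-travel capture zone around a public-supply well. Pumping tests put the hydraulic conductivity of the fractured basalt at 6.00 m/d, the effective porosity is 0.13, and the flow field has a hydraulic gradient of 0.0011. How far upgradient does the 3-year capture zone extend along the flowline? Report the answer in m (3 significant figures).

55.6 m

Darcy flux q = K·i = 6.00 × 0.0011 = 0.006600 m/d
v = Ki/n = 6.00·0.0011/0.13 = 0.05077 m/d
T = 3 yr × 365 = 1095 d
L = v × T = 0.05077 × 1095 = 55.59 m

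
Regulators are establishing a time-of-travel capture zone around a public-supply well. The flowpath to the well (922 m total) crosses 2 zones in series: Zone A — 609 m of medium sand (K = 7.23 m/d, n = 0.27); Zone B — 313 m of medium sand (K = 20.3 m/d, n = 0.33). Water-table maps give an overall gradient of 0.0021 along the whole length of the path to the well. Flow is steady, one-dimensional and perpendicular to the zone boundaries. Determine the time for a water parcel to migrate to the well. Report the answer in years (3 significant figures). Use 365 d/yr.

For zones in series the flux q is common to all zones; the equivalent conductivity is the harmonic (thickness-weighted) mean, K_eq = L_total / Σ(L_j/K_j).
Σ(L/K) = 609/7.23 + 313/20.3 = 84.23 + 15.42 = 99.65 d
K_eq = L_total / Σ(L/K) = 922 / 99.65 = 9.252 m/d
q = K_eq · i = 9.252 × 0.0021 = 0.01943 m/d (same in every zone)
Zone A: v = q/n = 0.01943/0.27 = 0.07196 m/d → t_A = 609/0.07196 = 8463 d
Zone B: v = q/n = 0.01943/0.33 = 0.05888 m/d → t_B = 313/0.05888 = 5316 d
Total t = 8463 + 5316 = 13780 d
   = 13780 / 365 = 37.8 yr

37.8 years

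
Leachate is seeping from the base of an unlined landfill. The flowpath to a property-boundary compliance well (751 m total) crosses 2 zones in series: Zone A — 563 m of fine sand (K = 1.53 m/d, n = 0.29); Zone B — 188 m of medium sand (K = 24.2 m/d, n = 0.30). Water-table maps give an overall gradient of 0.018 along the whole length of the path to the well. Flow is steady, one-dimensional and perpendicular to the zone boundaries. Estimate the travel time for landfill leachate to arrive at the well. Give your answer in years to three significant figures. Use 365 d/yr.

16.7 years

Continuity: the same q passes through each zone, so ΔH = q·Σ(L_j/K_j) — the zones act as resistances in series.
Σ(L/K) = 563/1.53 + 188/24.2 = 368.0 + 7.769 = 375.7 d
K_eq = L_total / Σ(L/K) = 751 / 375.7 = 1.999 m/d
q = K_eq · i = 1.999 × 0.018 = 0.03598 m/d (same in every zone)
Zone A: v = q/n = 0.03598/0.29 = 0.1241 m/d → t_A = 563/0.1241 = 4538 d
Zone B: v = q/n = 0.03598/0.30 = 0.1199 m/d → t_B = 188/0.1199 = 1568 d
Total t = 4538 + 1568 = 6106 d
   = 6106 / 365 = 16.7 yr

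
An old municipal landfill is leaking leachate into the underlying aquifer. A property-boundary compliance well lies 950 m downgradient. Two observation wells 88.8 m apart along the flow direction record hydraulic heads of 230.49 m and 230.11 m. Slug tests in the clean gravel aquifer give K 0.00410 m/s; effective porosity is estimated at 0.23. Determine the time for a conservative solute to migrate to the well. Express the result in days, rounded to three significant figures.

Hydraulic gradient i = (230.49 − 230.11) / 88.8 = 0.38 / 88.8 = 0.004279
K = 0.00410 m/s × 86400 s/d = 354.2 m/d
Specific discharge q = 354.2 × 0.004279 = 1.516 m/d
v_s = q/n_e = 1.516/0.23 = 6.591 m/d
t = L / v = 950 / 6.591 = 144.1 d

144 days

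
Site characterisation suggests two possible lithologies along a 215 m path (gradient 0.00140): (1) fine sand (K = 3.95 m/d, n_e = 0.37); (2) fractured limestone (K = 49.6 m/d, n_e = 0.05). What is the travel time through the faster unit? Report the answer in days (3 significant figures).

Unit 1 (fine sand): v = 3.95×0.0014/0.37 = 0.01495 m/d, t = 215/0.01495 = 14390 d
Unit 2 (fractured limestone): v = 49.6×0.0014/0.05 = 1.389 m/d, t = 215/1.389 = 154.8 d
Faster unit: t = 155 d

155 days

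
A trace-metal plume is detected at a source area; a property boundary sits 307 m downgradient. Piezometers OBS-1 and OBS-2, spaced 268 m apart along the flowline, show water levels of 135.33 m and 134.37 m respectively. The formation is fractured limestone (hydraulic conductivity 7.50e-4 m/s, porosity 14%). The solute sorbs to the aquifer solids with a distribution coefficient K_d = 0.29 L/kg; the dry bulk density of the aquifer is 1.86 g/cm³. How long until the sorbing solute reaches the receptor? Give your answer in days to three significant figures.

899 days

Hydraulic gradient i = (135.33 − 134.37) / 268 = 0.96 / 268 = 0.003582
K = 7.50e-4 m/s × 86400 s/d = 64.80 m/d
Darcy flux q = K·i = 64.80 × 0.003582 = 0.2321 m/d
Seepage velocity v = q / n = 0.2321 / 0.14 = 1.658 m/d
Retardation R = 1 + ρ_b·K_d/n = 1 + 1.86×0.29/0.14 = 4.853
Contaminant velocity v_c = v/R = 1.658/4.853 = 0.3417 m/d
t = L/v_c = 307/0.3417 = 898.6 d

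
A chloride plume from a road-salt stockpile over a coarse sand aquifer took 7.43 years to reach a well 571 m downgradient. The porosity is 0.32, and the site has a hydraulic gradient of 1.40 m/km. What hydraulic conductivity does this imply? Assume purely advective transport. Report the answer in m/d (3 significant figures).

48.1 m/d

t = 7.43 years = 2712 d
v = L / t = 571 / 2712 = 0.2105 m/d
K = v · n / i = 0.2105 × 0.32 / 0.0014 = 48.1 m/d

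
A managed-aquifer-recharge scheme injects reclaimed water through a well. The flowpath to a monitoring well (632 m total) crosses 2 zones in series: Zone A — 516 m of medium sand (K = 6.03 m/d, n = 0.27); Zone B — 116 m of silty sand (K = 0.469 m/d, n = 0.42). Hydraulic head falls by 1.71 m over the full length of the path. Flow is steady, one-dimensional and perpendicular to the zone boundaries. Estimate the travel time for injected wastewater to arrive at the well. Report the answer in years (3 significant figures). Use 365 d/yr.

Steady 1-D flow in series ⇒ the Darcy flux q is identical in every zone and the zone head losses add (resistances L/K in series).
Σ(L/K) = 516/6.03 + 116/0.469 = 85.57 + 247.3 = 332.9 d
q = ΔH / Σ(L/K) = 1.71 / 332.9 = 0.005137 m/d (same in every zone)
Zone A: v = q/n = 0.005137/0.27 = 0.01902 m/d → t_A = 516/0.01902 = 27120 d
Zone B: v = q/n = 0.005137/0.42 = 0.01223 m/d → t_B = 116/0.01223 = 9485 d
Total t = 27120 + 9485 = 36610 d
   = 36610 / 365 = 100 yr

100 years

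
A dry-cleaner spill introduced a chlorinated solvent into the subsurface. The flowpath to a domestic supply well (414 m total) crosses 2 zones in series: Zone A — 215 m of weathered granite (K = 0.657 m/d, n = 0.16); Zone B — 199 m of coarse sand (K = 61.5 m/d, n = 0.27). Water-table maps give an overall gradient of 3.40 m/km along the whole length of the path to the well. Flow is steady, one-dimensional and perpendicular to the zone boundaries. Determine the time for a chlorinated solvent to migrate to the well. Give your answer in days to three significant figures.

For zones in series the flux q is common to all zones; the equivalent conductivity is the harmonic (thickness-weighted) mean, K_eq = L_total / Σ(L_j/K_j).
Σ(L/K) = 215/0.657 + 199/61.5 = 327.2 + 3.236 = 330.5 d
K_eq = L_total / Σ(L/K) = 414 / 330.5 = 1.253 m/d
q = K_eq · i = 1.253 × 0.0034 = 0.004259 m/d (same in every zone)
Zone A: v = q/n = 0.004259/0.16 = 0.02662 m/d → t_A = 215/0.02662 = 8077 d
Zone B: v = q/n = 0.004259/0.27 = 0.01577 m/d → t_B = 199/0.01577 = 12610 d
Total t = 8077 + 12610 = 20690 d

20700 days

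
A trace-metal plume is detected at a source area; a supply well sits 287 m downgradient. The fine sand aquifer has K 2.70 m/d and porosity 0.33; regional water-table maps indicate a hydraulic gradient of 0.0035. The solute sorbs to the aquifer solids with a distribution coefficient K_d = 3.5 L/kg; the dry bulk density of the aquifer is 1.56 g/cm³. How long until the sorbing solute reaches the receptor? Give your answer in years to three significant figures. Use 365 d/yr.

482 years

q = Ki = 2.70 × 0.0035 = 0.009450 m/d
Seepage velocity v = q / n = 0.009450 / 0.33 = 0.02864 m/d
Retardation R = 1 + ρ_b·K_d/n = 1 + 1.56×3.5/0.33 = 17.55
Contaminant velocity v_c = v/R = 0.02864/17.55 = 0.001632 m/d
t = L/v_c = 287/0.001632 = 175800 d
   = 175800/365 = 482 yr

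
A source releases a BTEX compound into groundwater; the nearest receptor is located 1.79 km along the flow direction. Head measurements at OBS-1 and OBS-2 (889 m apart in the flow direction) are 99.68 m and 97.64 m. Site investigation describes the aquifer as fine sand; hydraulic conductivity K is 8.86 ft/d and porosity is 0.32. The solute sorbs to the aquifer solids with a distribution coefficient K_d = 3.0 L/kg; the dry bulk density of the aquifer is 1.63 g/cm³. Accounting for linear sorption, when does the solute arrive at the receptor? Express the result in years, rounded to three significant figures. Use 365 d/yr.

Hydraulic gradient i = (99.68 − 97.64) / 889 = 2.04 / 889 = 0.002295
K = 8.86 ft/d × 0.3048 = 2.701 m/d
Specific discharge q = 2.701 × 0.002295 = 0.006197 m/d
v = Ki/n = 2.701·0.002295/0.32 = 0.01937 m/d
Retardation R = 1 + ρ_b·K_d/n = 1 + 1.63×3.0/0.32 = 16.28
Contaminant velocity v_c = v/R = 0.01937/16.28 = 0.001189 m/d
L = 1.79 km = 1790 m
t = L/v_c = 1790/0.001189 = 1.505e6 d
   = 1.505e6/365 = 4120 yr

4120 years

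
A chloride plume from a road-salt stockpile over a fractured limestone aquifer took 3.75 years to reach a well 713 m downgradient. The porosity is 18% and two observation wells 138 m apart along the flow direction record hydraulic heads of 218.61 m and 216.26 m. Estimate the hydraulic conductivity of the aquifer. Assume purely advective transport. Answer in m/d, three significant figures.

5.51 m/d

Hydraulic gradient i = (218.61 − 216.26) / 138 = 2.35 / 138 = 0.01703
t = 3.75 years = 1369 d
v = L / t = 713 / 1369 = 0.5209 m/d
K = v · n / i = 0.5209 × 0.18 / 0.01703 = 5.51 m/d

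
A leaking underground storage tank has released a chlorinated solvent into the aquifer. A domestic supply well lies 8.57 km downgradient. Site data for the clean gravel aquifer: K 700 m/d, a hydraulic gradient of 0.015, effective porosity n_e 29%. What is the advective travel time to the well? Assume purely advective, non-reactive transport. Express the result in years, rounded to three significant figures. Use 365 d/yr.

0.648 years

Specific discharge q = 700 × 0.015 = 10.50 m/d
v_s = q/n_e = 10.50/0.29 = 36.21 m/d
L = 8.57 km = 8570 m
t = L / v = 8570 / 36.21 = 236.7 d
   = 236.7 / 365 = 0.648 yr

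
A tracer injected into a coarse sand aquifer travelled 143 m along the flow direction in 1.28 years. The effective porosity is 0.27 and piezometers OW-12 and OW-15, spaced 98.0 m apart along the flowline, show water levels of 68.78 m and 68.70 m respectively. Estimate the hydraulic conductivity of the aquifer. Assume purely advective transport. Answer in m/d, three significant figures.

Hydraulic gradient i = (68.78 − 68.70) / 98.0 = 0.08 / 98.0 = 8.163e-4
t = 1.28 years = 467.2 d
v = L / t = 143 / 467.2 = 0.3061 m/d
K = v · n / i = 0.3061 × 0.27 / 8.163e-4 = 101 m/d

101 m/d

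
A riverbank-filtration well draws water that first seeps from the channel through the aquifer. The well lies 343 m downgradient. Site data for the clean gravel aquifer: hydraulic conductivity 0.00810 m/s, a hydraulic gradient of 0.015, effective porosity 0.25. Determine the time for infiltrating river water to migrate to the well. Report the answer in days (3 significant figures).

8.17 days

K = 0.00810 m/s × 86400 s/d = 699.8 m/d
Darcy flux q = K·i = 699.8 × 0.015 = 10.50 m/d
Average linear velocity = 10.50 / 0.25 = 41.99 m/d
t = L / v = 343 / 41.99 = 8.169 d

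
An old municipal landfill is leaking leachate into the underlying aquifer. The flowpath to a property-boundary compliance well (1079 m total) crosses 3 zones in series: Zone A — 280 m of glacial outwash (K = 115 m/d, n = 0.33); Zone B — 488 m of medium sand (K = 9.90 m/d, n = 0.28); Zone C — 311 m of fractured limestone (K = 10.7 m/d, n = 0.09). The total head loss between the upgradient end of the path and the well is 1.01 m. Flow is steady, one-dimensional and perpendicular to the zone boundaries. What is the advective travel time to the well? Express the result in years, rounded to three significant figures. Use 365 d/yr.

56.3 years

Continuity: the same q passes through each zone, so ΔH = q·Σ(L_j/K_j) — the zones act as resistances in series.
Σ(L/K) = 280/115 + 488/9.90 + 311/10.7 = 2.435 + 49.29 + 29.07 = 80.79 d
q = ΔH / Σ(L/K) = 1.01 / 80.79 = 0.01250 m/d (same in every zone)
Zone A: v = q/n = 0.01250/0.33 = 0.03788 m/d → t_A = 280/0.03788 = 7391 d
Zone B: v = q/n = 0.01250/0.28 = 0.04465 m/d → t_B = 488/0.04465 = 10930 d
Zone C: v = q/n = 0.01250/0.09 = 0.1389 m/d → t_C = 311/0.1389 = 2239 d
Total t = 7391 + 10930 + 2239 = 20560 d
   = 20560 / 365 = 56.3 yr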